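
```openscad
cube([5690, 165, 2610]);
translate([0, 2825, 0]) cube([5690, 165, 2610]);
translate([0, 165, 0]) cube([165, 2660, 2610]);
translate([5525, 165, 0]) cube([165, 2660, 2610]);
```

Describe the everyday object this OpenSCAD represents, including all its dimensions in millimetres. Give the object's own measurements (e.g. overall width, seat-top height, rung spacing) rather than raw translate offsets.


The wall frame of a small rectangular building: four walls, each 2610 mm tall and 165 mm thick, enclosing a footprint 5690 mm (x) by 2990 mm (y) outside-to-outside, with no floor or roof. The front and back walls (the −y and +y sides) span the full width; the two side walls fit between them.


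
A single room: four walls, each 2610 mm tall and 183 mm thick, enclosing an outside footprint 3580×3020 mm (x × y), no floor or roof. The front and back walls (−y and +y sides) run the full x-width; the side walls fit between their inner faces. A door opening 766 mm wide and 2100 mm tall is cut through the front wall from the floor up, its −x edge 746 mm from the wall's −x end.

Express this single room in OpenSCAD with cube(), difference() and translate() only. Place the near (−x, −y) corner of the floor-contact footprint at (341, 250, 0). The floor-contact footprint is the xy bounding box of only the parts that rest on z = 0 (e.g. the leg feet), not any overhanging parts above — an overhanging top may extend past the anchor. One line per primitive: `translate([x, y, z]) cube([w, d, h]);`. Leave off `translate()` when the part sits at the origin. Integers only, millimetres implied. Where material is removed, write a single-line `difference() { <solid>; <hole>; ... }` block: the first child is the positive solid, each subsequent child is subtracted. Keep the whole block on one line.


difference() { translate([341, 250, 0]) cube([3580, 183, 2610]); translate([1087, 250, 0]) cube([766, 183, 2100]); }
translate([341, 3087, 0]) cube([3580, 183, 2610]);
translate([341, 433, 0]) cube([183, 2654, 2610]);
translate([3738, 433, 0]) cube([183, 2654, 2610]);


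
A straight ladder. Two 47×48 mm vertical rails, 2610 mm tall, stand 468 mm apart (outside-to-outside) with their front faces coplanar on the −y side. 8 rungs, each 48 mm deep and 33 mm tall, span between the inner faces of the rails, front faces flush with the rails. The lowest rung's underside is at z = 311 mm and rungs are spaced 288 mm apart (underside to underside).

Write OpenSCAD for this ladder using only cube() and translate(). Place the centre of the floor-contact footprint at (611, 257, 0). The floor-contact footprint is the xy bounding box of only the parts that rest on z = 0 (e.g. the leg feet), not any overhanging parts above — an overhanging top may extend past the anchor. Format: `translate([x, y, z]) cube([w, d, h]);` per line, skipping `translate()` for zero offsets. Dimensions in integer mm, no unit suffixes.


// rung span = 468 - 2*47 = 374
// rung[k] z = 311 + k*288
translate([377, 233, 0]) cube([47, 48, 2610]);
translate([798, 233, 0]) cube([47, 48, 2610]);
translate([424, 233, 311]) cube([374, 48, 33]);
translate([424, 233, 599]) cube([374, 48, 33]);
translate([424, 233, 887]) cube([374, 48, 33]);
translate([424, 233, 1175]) cube([374, 48, 33]);
translate([424, 233, 1463]) cube([374, 48, 33]);
translate([424, 233, 1751]) cube([374, 48, 33]);
translate([424, 233, 2039]) cube([374, 48, 33]);
translate([424, 233, 2327]) cube([374, 48, 33]);


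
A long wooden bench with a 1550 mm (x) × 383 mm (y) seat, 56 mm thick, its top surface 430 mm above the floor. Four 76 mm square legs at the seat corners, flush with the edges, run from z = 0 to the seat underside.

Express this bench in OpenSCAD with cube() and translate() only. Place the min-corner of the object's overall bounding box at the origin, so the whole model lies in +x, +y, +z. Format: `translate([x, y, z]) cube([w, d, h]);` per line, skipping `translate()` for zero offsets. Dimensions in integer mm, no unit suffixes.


translate([0, 0, 374]) cube([1550, 383, 56]);
cube([76, 76, 374]);
translate([0, 307, 0]) cube([76, 76, 374]);
translate([1474, 0, 0]) cube([76, 76, 374]);
translate([1474, 307, 0]) cube([76, 76, 374]);


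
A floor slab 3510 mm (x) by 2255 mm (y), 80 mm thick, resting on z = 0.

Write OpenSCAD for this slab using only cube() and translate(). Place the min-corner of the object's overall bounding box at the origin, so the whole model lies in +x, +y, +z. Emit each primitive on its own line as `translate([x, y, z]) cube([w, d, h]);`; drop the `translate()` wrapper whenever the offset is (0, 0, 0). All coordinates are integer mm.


cube([3510, 2255, 80]);


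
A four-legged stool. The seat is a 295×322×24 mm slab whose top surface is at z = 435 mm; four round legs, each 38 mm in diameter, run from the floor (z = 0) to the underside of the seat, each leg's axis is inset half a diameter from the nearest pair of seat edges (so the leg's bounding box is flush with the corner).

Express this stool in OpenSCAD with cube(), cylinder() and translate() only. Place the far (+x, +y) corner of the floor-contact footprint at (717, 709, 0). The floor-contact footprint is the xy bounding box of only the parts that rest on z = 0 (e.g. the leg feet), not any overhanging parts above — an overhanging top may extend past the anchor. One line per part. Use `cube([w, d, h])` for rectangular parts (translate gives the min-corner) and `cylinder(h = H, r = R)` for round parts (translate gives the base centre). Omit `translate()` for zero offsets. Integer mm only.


translate([422, 387, 411]) cube([295, 322, 24]);
translate([441, 406, 0]) cylinder(h = 411, r = 19);
translate([698, 406, 0]) cylinder(h = 411, r = 19);
translate([441, 690, 0]) cylinder(h = 411, r = 19);
translate([698, 690, 0]) cylinder(h = 411, r = 19);


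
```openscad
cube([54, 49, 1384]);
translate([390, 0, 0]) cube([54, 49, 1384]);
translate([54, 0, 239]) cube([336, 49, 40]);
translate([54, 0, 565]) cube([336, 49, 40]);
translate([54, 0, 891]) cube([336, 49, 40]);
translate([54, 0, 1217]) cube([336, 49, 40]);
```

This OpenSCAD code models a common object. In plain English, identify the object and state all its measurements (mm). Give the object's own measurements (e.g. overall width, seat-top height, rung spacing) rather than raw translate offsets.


A straight ladder. Two 54×49 mm vertical rails, 1384 mm tall, stand 444 mm apart (outside-to-outside) with their front faces coplanar on the −y side. 4 rungs, each 49 mm deep and 40 mm tall, span between the inner faces of the rails, front faces flush with the rails. The lowest rung's underside is at z = 239 mm and rungs are spaced 326 mm apart (underside to underside).


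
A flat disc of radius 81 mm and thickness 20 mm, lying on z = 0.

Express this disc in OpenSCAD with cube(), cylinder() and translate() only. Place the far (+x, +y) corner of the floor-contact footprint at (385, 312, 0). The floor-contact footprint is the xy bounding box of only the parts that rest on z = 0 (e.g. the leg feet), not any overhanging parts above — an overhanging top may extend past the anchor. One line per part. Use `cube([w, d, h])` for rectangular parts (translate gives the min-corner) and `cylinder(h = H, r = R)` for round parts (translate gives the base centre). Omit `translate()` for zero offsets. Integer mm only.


translate([304, 231, 0]) cylinder(h = 20, r = 81);


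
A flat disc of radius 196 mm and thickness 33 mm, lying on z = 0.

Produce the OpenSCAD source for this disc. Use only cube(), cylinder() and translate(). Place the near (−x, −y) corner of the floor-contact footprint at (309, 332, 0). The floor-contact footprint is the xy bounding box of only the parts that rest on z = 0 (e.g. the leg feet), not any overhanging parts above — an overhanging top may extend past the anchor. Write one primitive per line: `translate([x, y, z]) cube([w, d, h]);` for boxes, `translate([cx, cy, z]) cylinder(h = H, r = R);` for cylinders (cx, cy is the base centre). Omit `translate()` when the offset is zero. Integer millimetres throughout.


translate([505, 528, 0]) cylinder(h = 33, r = 196);


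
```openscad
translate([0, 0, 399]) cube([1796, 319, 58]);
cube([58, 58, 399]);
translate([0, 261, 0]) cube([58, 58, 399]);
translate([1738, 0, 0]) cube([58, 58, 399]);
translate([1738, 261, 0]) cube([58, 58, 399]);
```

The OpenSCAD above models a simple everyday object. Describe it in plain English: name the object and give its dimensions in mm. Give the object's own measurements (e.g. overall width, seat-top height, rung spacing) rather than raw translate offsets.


A long wooden bench with a 1796 mm (x) × 319 mm (y) seat, 58 mm thick, its top surface 457 mm above the floor. Four 58 mm square legs at the seat corners, flush with the edges, run from z = 0 to the seat underside.


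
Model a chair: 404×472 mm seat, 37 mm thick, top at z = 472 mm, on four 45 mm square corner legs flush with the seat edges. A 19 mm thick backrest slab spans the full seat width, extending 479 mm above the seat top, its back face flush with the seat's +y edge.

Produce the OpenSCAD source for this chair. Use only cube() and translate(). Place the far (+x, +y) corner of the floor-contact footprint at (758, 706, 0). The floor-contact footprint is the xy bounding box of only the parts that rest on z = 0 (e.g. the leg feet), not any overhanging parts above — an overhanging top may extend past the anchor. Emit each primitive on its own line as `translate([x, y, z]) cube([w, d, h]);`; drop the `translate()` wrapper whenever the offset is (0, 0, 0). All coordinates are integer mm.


// leg_h = 472 - 37 = 435
translate([354, 234, 435]) cube([404, 472, 37]);
translate([354, 234, 0]) cube([45, 45, 435]);
translate([713, 234, 0]) cube([45, 45, 435]);
translate([354, 661, 0]) cube([45, 45, 435]);
translate([713, 661, 0]) cube([45, 45, 435]);
translate([354, 687, 472]) cube([404, 19, 479]);


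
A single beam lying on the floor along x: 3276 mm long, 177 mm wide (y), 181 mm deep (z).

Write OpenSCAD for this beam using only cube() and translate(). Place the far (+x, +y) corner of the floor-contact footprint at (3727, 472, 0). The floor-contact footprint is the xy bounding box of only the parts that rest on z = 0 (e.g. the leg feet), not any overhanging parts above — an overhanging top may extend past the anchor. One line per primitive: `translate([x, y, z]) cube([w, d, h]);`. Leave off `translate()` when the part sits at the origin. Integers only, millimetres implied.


translate([451, 295, 0]) cube([3276, 177, 181]);


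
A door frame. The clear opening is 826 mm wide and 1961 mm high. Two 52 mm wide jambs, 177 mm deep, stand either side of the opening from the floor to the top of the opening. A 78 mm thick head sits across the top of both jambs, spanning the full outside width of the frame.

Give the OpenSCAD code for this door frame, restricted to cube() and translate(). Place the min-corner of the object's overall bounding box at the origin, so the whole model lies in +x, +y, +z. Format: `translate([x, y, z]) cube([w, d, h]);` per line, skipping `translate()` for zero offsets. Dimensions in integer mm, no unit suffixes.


cube([52, 177, 1961]);
translate([878, 0, 0]) cube([52, 177, 1961]);
translate([0, 0, 1961]) cube([930, 177, 78]);


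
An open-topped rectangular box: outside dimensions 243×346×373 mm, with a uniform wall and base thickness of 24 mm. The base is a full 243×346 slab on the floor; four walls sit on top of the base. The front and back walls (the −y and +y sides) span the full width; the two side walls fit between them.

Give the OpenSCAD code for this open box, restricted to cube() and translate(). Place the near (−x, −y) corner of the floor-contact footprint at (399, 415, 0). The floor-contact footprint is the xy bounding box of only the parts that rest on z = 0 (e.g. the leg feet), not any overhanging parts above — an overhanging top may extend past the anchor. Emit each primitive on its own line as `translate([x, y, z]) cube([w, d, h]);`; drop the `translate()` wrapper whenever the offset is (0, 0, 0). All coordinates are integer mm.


translate([399, 415, 0]) cube([243, 346, 24]);
translate([399, 415, 24]) cube([243, 24, 349]);
translate([399, 737, 24]) cube([243, 24, 349]);
translate([399, 439, 24]) cube([24, 298, 349]);
translate([618, 439, 24]) cube([24, 298, 349]);


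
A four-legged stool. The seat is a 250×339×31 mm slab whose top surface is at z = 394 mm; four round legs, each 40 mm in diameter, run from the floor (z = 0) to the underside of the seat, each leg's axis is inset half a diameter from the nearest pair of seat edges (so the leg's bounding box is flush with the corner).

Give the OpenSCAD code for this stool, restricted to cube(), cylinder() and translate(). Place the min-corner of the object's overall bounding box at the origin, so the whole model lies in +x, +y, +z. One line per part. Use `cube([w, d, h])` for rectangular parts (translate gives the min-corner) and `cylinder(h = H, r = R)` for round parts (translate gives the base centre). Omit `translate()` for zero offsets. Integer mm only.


// leg_h = 394 - 31 = 363
translate([0, 0, 363]) cube([250, 339, 31]);
translate([20, 20, 0]) cylinder(h = 363, r = 20);
translate([230, 20, 0]) cylinder(h = 363, r = 20);
translate([20, 319, 0]) cylinder(h = 363, r = 20);
translate([230, 319, 0]) cylinder(h = 363, r = 20);


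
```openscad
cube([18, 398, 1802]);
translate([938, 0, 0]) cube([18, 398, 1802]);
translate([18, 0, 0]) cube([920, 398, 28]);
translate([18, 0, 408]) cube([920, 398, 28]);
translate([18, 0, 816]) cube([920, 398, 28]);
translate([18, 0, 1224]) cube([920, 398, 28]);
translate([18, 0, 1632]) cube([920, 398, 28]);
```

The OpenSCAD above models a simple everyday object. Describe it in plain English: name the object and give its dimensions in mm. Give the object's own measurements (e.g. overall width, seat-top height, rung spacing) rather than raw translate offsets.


An open bookshelf. Two side panels, each 18 mm thick, 398 mm deep and 1802 mm tall, stand 956 mm apart (outside-to-outside). Between them sit 5 shelves, each 28 mm thick and 398 mm deep, spanning the full gap between the sides. The bottom shelf rests on the floor (its underside at z = 0) and the clear gap between one shelf's top and the next shelf's underside is 380 mm.


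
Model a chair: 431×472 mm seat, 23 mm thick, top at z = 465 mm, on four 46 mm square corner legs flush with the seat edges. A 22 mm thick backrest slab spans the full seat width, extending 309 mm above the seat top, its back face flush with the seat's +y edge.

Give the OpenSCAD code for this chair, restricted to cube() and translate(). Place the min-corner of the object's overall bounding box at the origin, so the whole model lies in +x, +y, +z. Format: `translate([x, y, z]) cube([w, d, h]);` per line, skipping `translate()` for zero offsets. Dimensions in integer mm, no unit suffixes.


// leg_h = 465 - 23 = 442
translate([0, 0, 442]) cube([431, 472, 23]);
cube([46, 46, 442]);
translate([385, 0, 0]) cube([46, 46, 442]);
translate([0, 426, 0]) cube([46, 46, 442]);
translate([385, 426, 0]) cube([46, 46, 442]);
translate([0, 450, 465]) cube([431, 22, 309]);


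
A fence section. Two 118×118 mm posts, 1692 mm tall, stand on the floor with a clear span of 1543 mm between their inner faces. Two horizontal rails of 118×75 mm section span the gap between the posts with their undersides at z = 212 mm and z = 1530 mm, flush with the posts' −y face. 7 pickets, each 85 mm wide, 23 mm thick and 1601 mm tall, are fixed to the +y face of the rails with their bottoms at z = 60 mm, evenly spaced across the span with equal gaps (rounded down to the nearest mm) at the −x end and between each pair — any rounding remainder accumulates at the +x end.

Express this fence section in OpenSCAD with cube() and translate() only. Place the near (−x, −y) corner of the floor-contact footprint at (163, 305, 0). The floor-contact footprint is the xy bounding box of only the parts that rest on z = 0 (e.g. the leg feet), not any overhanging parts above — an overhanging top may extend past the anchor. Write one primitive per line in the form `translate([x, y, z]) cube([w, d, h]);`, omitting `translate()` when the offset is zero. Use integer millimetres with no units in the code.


translate([163, 305, 0]) cube([118, 118, 1692]);
translate([1824, 305, 0]) cube([118, 118, 1692]);
translate([281, 305, 212]) cube([1543, 118, 75]);
translate([281, 305, 1530]) cube([1543, 118, 75]);
translate([399, 423, 60]) cube([85, 23, 1601]);
translate([602, 423, 60]) cube([85, 23, 1601]);
translate([805, 423, 60]) cube([85, 23, 1601]);
translate([1008, 423, 60]) cube([85, 23, 1601]);
translate([1211, 423, 60]) cube([85, 23, 1601]);
translate([1414, 423, 60]) cube([85, 23, 1601]);
translate([1617, 423, 60]) cube([85, 23, 1601]);


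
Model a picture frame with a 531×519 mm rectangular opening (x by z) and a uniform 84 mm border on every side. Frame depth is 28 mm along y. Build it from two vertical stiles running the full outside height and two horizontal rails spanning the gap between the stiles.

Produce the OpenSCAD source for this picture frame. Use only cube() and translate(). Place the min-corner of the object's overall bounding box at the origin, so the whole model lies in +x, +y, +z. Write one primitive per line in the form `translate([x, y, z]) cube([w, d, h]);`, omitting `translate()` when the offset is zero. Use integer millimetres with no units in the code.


cube([84, 28, 687]);
translate([615, 0, 0]) cube([84, 28, 687]);
translate([84, 0, 0]) cube([531, 28, 84]);
translate([84, 0, 603]) cube([531, 28, 84]);


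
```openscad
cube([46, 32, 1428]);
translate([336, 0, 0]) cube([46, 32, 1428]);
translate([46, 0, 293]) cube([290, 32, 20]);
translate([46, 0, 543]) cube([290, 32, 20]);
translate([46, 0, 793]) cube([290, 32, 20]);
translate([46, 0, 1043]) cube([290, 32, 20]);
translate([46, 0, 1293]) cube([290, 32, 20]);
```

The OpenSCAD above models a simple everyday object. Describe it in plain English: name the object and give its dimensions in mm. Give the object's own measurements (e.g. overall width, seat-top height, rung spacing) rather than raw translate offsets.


A straight ladder. Two 46×32 mm vertical rails, 1428 mm tall, stand 382 mm apart (outside-to-outside) with their front faces coplanar on the −y side. 5 rungs, each 32 mm deep and 20 mm tall, span between the inner faces of the rails, front faces flush with the rails. The lowest rung's underside is at z = 293 mm and rungs are spaced 250 mm apart (underside to underside).


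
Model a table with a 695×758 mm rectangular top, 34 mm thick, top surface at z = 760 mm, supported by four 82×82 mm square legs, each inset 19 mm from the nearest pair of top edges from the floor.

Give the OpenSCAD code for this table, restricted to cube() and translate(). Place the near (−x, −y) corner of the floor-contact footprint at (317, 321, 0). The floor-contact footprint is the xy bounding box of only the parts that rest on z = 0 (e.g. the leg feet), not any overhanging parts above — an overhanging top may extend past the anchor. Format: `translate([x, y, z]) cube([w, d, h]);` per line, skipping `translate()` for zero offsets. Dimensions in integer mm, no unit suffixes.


translate([298, 302, 726]) cube([695, 758, 34]);
translate([317, 321, 0]) cube([82, 82, 726]);
translate([892, 321, 0]) cube([82, 82, 726]);
translate([317, 959, 0]) cube([82, 82, 726]);
translate([892, 959, 0]) cube([82, 82, 726]);


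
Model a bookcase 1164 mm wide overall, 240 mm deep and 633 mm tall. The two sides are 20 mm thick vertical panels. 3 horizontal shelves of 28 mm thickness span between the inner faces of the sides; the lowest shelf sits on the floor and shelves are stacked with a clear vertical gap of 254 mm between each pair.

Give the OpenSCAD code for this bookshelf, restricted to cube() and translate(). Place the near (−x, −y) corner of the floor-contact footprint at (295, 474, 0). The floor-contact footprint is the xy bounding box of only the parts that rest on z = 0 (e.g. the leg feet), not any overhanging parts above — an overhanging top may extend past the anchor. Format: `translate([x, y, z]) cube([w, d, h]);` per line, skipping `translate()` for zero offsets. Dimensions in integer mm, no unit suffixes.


translate([295, 474, 0]) cube([20, 240, 633]);
translate([1439, 474, 0]) cube([20, 240, 633]);
translate([315, 474, 0]) cube([1124, 240, 28]);
translate([315, 474, 282]) cube([1124, 240, 28]);
translate([315, 474, 564]) cube([1124, 240, 28]);


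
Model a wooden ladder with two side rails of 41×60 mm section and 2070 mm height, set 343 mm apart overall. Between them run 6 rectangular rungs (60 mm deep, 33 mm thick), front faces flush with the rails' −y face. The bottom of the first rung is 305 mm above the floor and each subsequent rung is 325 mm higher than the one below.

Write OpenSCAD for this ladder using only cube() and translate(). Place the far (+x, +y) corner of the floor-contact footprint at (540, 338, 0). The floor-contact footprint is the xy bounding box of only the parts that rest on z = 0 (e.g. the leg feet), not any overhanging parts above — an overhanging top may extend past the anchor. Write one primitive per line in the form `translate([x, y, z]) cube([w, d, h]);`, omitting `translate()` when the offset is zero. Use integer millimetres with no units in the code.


// rung span = 343 - 2*41 = 261
// rung[k] z = 305 + k*325
translate([197, 278, 0]) cube([41, 60, 2070]);
translate([499, 278, 0]) cube([41, 60, 2070]);
translate([238, 278, 305]) cube([261, 60, 33]);
translate([238, 278, 630]) cube([261, 60, 33]);
translate([238, 278, 955]) cube([261, 60, 33]);
translate([238, 278, 1280]) cube([261, 60, 33]);
translate([238, 278, 1605]) cube([261, 60, 33]);
translate([238, 278, 1930]) cube([261, 60, 33]);


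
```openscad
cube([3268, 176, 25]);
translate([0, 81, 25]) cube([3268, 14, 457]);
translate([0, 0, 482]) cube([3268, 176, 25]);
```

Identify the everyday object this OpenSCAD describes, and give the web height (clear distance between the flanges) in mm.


An I-beam. The web height is 457 mm.

Two wide flanges with a thin centred web — an I-beam. Overall 507 mm minus two 25 mm flanges gives a web of 507 − 2·25 = 457 mm.


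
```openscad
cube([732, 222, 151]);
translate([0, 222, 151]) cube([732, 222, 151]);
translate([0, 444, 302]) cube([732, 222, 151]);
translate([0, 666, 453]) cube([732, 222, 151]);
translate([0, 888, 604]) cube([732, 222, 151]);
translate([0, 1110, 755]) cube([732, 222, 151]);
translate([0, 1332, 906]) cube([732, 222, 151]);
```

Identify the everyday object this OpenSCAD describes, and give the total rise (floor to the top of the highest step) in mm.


A staircase. The total rise is 1057 mm.

7 identical blocks, each offset up and back from the previous — a staircase. Each step is 151 mm tall and there are 7 of them, so the total rise is 7 × 151 = 1057 mm.


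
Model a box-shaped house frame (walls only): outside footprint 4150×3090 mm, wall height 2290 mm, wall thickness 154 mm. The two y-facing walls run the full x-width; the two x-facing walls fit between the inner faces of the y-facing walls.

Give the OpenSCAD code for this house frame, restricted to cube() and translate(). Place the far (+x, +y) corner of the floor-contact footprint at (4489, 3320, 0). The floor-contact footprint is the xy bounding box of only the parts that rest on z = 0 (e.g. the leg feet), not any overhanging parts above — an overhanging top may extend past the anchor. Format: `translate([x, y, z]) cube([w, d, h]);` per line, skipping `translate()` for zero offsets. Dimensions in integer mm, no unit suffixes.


translate([339, 230, 0]) cube([4150, 154, 2290]);
translate([339, 3166, 0]) cube([4150, 154, 2290]);
translate([339, 384, 0]) cube([154, 2782, 2290]);
translate([4335, 384, 0]) cube([154, 2782, 2290]);


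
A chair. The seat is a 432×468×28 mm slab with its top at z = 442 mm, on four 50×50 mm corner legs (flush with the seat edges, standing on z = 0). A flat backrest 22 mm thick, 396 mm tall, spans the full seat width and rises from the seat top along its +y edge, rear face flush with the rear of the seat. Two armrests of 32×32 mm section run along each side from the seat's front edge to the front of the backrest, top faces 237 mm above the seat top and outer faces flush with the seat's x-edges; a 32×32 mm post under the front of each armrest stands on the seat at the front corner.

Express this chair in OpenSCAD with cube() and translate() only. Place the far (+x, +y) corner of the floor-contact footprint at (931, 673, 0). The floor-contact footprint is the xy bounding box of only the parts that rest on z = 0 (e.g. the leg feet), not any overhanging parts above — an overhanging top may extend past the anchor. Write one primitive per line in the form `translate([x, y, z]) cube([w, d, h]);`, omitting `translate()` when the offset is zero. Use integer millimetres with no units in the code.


translate([499, 205, 414]) cube([432, 468, 28]);
translate([499, 205, 0]) cube([50, 50, 414]);
translate([881, 205, 0]) cube([50, 50, 414]);
translate([499, 623, 0]) cube([50, 50, 414]);
translate([881, 623, 0]) cube([50, 50, 414]);
translate([499, 651, 442]) cube([432, 22, 396]);
translate([499, 205, 647]) cube([32, 446, 32]);
translate([899, 205, 647]) cube([32, 446, 32]);
translate([499, 205, 442]) cube([32, 32, 205]);
translate([899, 205, 442]) cube([32, 32, 205]);


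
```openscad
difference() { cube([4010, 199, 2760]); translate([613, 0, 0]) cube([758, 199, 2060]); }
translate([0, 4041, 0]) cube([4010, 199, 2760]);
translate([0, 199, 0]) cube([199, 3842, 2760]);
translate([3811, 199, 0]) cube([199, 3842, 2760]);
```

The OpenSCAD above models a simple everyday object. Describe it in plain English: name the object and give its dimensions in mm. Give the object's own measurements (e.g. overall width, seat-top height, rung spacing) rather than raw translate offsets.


A single room: four walls, each 2760 mm tall and 199 mm thick, enclosing an outside footprint 4010×4240 mm (x × y), no floor or roof. The front and back walls (−y and +y sides) run the full x-width; the side walls fit between their inner faces. A door opening 758 mm wide and 2060 mm tall is cut through the front wall from the floor up, its −x edge 613 mm from the wall's −x end.


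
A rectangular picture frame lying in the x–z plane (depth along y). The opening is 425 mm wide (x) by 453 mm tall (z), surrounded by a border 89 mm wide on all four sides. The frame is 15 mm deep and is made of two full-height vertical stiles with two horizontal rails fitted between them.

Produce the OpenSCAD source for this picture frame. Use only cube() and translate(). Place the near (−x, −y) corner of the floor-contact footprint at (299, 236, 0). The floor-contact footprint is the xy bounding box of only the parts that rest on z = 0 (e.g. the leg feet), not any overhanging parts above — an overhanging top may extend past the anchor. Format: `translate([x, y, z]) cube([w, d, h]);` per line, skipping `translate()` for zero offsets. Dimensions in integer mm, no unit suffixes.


translate([299, 236, 0]) cube([89, 15, 631]);
translate([813, 236, 0]) cube([89, 15, 631]);
translate([388, 236, 0]) cube([425, 15, 89]);
translate([388, 236, 542]) cube([425, 15, 89]);


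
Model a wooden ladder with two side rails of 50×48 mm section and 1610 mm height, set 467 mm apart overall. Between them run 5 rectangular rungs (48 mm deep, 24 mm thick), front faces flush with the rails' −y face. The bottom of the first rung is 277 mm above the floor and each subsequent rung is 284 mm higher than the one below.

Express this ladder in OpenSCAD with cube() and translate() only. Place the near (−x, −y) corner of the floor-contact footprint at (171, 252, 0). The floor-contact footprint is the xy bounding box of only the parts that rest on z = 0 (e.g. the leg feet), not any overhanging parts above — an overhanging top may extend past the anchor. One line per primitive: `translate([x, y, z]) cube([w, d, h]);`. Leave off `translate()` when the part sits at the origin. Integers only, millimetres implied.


translate([171, 252, 0]) cube([50, 48, 1610]);
translate([588, 252, 0]) cube([50, 48, 1610]);
translate([221, 252, 277]) cube([367, 48, 24]);
translate([221, 252, 561]) cube([367, 48, 24]);
translate([221, 252, 845]) cube([367, 48, 24]);
translate([221, 252, 1129]) cube([367, 48, 24]);
translate([221, 252, 1413]) cube([367, 48, 24]);


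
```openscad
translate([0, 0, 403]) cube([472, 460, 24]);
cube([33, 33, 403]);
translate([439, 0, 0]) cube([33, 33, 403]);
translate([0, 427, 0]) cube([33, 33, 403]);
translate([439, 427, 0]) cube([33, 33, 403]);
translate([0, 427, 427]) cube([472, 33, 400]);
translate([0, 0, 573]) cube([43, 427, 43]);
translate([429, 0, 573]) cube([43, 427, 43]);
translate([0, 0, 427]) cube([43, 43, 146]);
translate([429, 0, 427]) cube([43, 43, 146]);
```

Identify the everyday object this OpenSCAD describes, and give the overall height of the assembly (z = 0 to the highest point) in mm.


A chair. The overall height is 827 mm.

A slab on four corner posts with a tall panel at the back — a chair. The seat slab sits at z = 403 with thickness 24, and the 400 mm backrest starts at the seat top, so the overall height is 403 + 24 + 400 = 827 mm.


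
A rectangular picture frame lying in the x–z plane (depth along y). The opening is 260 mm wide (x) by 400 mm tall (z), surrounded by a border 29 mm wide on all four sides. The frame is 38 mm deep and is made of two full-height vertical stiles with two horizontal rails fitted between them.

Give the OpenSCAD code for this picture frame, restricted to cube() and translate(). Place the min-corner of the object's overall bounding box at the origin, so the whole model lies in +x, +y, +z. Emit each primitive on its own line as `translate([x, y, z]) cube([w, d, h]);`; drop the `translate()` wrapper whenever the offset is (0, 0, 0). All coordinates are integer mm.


cube([29, 38, 458]);
translate([289, 0, 0]) cube([29, 38, 458]);
translate([29, 0, 0]) cube([260, 38, 29]);
translate([29, 0, 429]) cube([260, 38, 29]);


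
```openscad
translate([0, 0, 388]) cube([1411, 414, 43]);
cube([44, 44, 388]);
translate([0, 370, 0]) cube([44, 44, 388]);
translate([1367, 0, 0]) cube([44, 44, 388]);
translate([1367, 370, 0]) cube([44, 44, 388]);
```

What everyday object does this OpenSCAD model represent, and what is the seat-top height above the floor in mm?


A bench. The seat-top height is 431 mm.

A long slab on four corner posts — a bench. The slab sits at z = 388 with thickness 43, so the top is 388 + 43 = 431 mm.


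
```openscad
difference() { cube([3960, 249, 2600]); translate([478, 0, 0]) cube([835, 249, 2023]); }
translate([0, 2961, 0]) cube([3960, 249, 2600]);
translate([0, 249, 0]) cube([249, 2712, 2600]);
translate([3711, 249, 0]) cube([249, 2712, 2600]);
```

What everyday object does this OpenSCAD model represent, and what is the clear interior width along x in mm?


A single room. The interior width is 3462 mm.

Four walls enclosing a rectangle with a door in the front wall — a room. Outside width 3960 minus two 249 mm walls gives 3462 mm.


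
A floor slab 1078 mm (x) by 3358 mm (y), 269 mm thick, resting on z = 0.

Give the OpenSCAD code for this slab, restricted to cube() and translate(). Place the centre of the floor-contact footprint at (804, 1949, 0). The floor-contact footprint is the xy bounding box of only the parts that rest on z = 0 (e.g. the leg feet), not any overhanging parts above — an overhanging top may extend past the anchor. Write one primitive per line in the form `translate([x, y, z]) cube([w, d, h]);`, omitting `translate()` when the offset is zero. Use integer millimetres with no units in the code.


translate([265, 270, 0]) cube([1078, 3358, 269]);


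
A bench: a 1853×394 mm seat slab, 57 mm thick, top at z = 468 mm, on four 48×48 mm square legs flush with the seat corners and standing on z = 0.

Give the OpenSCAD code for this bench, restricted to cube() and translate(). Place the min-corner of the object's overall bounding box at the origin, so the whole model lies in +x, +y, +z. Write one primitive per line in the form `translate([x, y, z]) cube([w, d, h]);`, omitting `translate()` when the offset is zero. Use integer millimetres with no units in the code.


translate([0, 0, 411]) cube([1853, 394, 57]);
cube([48, 48, 411]);
translate([0, 346, 0]) cube([48, 48, 411]);
translate([1805, 0, 0]) cube([48, 48, 411]);
translate([1805, 346, 0]) cube([48, 48, 411]);


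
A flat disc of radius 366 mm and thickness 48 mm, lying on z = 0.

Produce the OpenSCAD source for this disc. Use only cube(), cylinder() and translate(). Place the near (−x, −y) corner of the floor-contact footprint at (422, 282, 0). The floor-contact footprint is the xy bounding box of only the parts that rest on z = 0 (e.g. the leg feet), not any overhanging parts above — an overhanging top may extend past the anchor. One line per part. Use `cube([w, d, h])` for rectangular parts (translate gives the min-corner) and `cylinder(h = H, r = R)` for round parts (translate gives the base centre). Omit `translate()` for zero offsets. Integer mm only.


translate([788, 648, 0]) cylinder(h = 48, r = 366);


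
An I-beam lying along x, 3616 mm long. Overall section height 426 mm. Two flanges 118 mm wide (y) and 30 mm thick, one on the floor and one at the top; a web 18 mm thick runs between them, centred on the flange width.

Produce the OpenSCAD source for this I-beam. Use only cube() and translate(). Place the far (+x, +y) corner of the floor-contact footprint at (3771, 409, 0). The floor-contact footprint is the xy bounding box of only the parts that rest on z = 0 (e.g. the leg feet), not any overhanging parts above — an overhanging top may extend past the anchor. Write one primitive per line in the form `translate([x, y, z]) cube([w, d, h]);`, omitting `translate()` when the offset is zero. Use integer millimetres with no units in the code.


translate([155, 291, 0]) cube([3616, 118, 30]);
translate([155, 341, 30]) cube([3616, 18, 366]);
translate([155, 291, 396]) cube([3616, 118, 30]);


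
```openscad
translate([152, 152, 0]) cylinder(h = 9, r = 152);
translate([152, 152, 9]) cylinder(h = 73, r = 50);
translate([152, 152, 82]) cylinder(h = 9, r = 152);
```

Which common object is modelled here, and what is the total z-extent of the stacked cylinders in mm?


A spool. The overall height is 91 mm.

Three coaxial cylinders, large–small–large — a spool. Two 9 mm flanges and a 73 mm core give 9 + 73 + 9 = 91 mm.


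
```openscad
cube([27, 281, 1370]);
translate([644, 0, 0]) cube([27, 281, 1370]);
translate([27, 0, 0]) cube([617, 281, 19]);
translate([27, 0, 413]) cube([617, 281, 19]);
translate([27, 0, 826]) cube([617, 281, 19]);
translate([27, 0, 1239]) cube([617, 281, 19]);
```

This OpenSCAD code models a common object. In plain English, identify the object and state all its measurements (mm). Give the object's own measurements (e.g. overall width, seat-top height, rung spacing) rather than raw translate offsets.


An open bookshelf. Two side panels, each 27 mm thick, 281 mm deep and 1370 mm tall, stand 671 mm apart (outside-to-outside). Between them sit 4 shelves, each 19 mm thick and 281 mm deep, spanning the full gap between the sides. The bottom shelf rests on the floor (its underside at z = 0) and the clear gap between one shelf's top and the next shelf's underside is 394 mm.


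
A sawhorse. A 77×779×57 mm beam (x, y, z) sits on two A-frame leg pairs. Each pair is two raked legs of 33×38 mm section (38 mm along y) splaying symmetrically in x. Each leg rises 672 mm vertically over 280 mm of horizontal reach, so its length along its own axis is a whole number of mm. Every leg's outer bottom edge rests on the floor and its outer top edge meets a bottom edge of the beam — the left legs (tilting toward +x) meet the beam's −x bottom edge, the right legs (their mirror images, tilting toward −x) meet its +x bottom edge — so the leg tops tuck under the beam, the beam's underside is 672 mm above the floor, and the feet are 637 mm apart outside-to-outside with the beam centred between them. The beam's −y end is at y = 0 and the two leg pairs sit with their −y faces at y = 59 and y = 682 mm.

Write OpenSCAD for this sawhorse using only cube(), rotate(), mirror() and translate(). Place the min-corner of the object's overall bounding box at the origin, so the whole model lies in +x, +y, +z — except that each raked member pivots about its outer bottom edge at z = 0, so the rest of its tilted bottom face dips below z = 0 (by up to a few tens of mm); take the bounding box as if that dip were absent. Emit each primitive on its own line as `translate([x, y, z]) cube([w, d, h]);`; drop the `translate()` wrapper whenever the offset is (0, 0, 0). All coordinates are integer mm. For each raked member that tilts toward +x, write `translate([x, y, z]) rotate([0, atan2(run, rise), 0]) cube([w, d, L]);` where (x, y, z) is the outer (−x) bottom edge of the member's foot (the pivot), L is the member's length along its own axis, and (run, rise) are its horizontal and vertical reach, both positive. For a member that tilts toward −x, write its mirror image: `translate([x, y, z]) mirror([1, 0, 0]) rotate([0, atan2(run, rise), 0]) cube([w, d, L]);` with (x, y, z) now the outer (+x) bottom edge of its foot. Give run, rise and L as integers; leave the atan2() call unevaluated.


// leg length = √(280² + 672²) = 728
// right-leg outer foot x = 2·280 + 77 = 637
// beam min-corner = (280, 0, 672)
translate([280, 0, 672]) cube([77, 779, 57]);
translate([0, 59, 0]) rotate([0, atan2(280, 672), 0]) cube([33, 38, 728]);
translate([637, 59, 0]) mirror([1, 0, 0]) rotate([0, atan2(280, 672), 0]) cube([33, 38, 728]);
translate([0, 682, 0]) rotate([0, atan2(280, 672), 0]) cube([33, 38, 728]);
translate([637, 682, 0]) mirror([1, 0, 0]) rotate([0, atan2(280, 672), 0]) cube([33, 38, 728]);


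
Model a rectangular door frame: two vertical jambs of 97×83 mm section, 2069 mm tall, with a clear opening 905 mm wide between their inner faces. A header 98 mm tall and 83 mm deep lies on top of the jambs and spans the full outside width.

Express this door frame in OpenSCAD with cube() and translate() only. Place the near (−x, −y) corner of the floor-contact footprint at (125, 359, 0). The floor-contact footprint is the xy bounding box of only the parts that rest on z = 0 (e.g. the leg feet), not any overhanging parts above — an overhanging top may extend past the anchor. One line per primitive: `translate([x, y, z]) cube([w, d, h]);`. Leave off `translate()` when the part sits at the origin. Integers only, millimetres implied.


translate([125, 359, 0]) cube([97, 83, 2069]);
translate([1127, 359, 0]) cube([97, 83, 2069]);
translate([125, 359, 2069]) cube([1099, 83, 98]);


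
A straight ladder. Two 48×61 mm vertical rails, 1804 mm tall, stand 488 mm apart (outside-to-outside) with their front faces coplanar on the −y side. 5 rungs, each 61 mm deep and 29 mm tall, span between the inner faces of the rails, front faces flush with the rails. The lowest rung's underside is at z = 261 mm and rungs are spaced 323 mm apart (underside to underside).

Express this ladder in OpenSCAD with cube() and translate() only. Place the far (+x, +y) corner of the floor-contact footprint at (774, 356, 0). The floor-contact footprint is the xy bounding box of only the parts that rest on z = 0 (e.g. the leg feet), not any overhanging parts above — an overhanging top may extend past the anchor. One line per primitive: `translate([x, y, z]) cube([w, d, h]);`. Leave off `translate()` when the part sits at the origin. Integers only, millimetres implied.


translate([286, 295, 0]) cube([48, 61, 1804]);
translate([726, 295, 0]) cube([48, 61, 1804]);
translate([334, 295, 261]) cube([392, 61, 29]);
translate([334, 295, 584]) cube([392, 61, 29]);
translate([334, 295, 907]) cube([392, 61, 29]);
translate([334, 295, 1230]) cube([392, 61, 29]);
translate([334, 295, 1553]) cube([392, 61, 29]);
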